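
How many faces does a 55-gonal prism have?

A prism on an n-gon has two n-gon bases and n rectangular sides: V = 2·55 = 110, E = 3·55 = 165, F = 55 + 2 = 57.
Check: V − E + F = 110 − 165 + 57 = 2.

57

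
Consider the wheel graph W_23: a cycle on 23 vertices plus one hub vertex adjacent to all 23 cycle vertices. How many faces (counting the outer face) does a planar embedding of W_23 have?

24

W_23 has V = 23 + 1 = 24 vertices and E = 2·23 = 46 edges.
By Euler's formula F = 2 − V + E = 2 − 24 + 46 = 24.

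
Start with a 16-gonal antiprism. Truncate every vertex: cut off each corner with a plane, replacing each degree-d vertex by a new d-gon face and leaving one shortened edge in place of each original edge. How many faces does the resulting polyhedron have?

66

The base solid has V = 32, E = 64, F = 34.
Truncation replaces each original edge-end by a new vertex, so V′ = 2E = 128.
Each original edge survives, and each old vertex of degree d contributes d new edges; summing degrees gives Σd = 2E, so E′ = E + 2E = 3E = 192.
Each original face survives and each original vertex becomes one new face: F′ = F + V = 66.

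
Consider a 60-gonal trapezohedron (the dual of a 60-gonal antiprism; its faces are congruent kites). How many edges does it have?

The n-trapezohedron (dual of the n-antiprism) has V = 2·60 + 2 = 122, E = 4·60 = 240, F = 2·60 = 120.

240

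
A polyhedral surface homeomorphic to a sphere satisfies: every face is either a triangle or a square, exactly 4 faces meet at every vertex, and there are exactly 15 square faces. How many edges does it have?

Let x be the number of triangles; then F = 15 + x.
Edge–face incidences: 2E = 4·15 + 3·x = 60 + 3x.
Every vertex has degree 4, so 4V = 2E.
Euler: V − E + F = 2 ⇒ (2E)/4 − E + (15 + x) = 2.
Multiply by 8: 2·(2E) − 4·(2E) + 8·(15 + x) = 16, i.e. 120 + 8x − 2·(60 + 3x) = 16.
Collecting terms: 2x = 16, so x = 8.
Then 2E = 60 + 3·8 = 84, so E = 42, V = 2E/4 = 21, F = 15 + 8 = 23.

42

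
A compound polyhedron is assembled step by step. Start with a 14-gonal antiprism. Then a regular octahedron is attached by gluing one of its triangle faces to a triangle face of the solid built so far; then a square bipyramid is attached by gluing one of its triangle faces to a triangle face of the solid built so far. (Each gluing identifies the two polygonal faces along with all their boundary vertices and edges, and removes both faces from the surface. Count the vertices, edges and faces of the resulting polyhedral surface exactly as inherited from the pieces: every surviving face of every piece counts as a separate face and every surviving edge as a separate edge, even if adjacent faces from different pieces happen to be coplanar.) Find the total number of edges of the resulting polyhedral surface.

74

A 14-gonal antiprism: V=28, E=56, F=30.
Attach a regular octahedron (V=6, E=12, F=8) along a 3-gon: merge 3 vertices and 3 edges, delete both glued faces → V=31, E=65, F=36.
Attach a square bipyramid (V=6, E=12, F=8) along a 3-gon: merge 3 vertices and 3 edges, delete both glued faces → V=34, E=74, F=42.
Check: V − E + F = 34 − 74 + 42 = 2.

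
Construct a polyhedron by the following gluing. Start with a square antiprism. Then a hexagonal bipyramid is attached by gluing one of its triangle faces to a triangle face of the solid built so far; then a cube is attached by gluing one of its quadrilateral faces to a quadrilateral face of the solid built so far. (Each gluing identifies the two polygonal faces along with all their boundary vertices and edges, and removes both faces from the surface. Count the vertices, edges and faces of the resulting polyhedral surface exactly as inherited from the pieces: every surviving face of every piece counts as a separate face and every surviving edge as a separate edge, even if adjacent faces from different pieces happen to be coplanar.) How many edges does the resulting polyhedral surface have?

A square antiprism: V=8, E=16, F=10.
Attach a hexagonal bipyramid (V=8, E=18, F=12) along a 3-gon: merge 3 vertices and 3 edges, delete both glued faces → V=13, E=31, F=20.
Attach a cube (V=8, E=12, F=6) along a 4-gon: merge 4 vertices and 4 edges, delete both glued faces → V=17, E=39, F=24.
Check: V − E + F = 17 − 39 + 24 = 2.

39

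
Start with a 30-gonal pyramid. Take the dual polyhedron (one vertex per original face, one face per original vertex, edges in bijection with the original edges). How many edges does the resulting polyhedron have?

The base solid has V = 31, E = 60, F = 31.
The dual swaps V and F and preserves E: V′ = F = 31, E′ = E = 60, F′ = V = 31.

60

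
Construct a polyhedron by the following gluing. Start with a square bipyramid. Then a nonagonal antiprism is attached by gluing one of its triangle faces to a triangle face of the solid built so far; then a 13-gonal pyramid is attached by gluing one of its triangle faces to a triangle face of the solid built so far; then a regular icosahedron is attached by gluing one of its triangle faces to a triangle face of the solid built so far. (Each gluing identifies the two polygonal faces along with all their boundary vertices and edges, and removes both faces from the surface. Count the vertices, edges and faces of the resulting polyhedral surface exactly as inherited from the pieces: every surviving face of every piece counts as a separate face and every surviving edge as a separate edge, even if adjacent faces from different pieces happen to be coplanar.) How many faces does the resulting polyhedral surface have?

A square bipyramid: V=6, E=12, F=8.
Attach a nonagonal antiprism (V=18, E=36, F=20) along a 3-gon: merge 3 vertices and 3 edges, delete both glued faces → V=21, E=45, F=26.
Attach a 13-gonal pyramid (V=14, E=26, F=14) along a 3-gon: merge 3 vertices and 3 edges, delete both glued faces → V=32, E=68, F=38.
Attach a regular icosahedron (V=12, E=30, F=20) along a 3-gon: merge 3 vertices and 3 edges, delete both glued faces → V=41, E=95, F=56.
Check: V − E + F = 41 − 95 + 56 = 2.

56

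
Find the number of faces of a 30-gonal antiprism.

An antiprism on an n-gon has two n-gon caps and 2n triangles: V = 2·30 = 60, E = 4·30 = 120, F = 2·30 + 2 = 62.
Check: V − E + F = 60 − 120 + 62 = 2.

62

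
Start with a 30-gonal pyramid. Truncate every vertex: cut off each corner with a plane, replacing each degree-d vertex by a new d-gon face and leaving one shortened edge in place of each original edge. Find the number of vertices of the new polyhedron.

The base solid has V = 31, E = 60, F = 31.
Truncation replaces each original edge-end by a new vertex, so V′ = 2E = 120.
Each original edge survives, and each old vertex of degree d contributes d new edges; summing degrees gives Σd = 2E, so E′ = E + 2E = 3E = 180.
Each original face survives and each original vertex becomes one new face: F′ = F + V = 62.

120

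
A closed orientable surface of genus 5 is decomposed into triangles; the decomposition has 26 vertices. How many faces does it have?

68

χ = 2 − 2·5 = -8, and every face is a triangle so 3F = 2E.
V − E + F = -8 with E = 3F/2 gives 26 − (3/2 − 1)·F = -8, so F = 68 and E = 102.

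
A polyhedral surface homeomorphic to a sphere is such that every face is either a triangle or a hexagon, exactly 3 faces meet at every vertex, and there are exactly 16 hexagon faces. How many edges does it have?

54

Let x be the number of triangles; then F = 16 + x.
Edge–face incidences: 2E = 6·16 + 3·x = 96 + 3x.
Every vertex has degree 3, so 3V = 2E.
Euler: V − E + F = 2 ⇒ (2E)/3 − E + (16 + x) = 2.
Multiply by 6: 2·(2E) − 3·(2E) + 6·(16 + x) = 12, i.e. 96 + 6x − (96 + 3x) = 12.
Collecting terms: 3x = 12, so x = 4.
Then 2E = 96 + 3·4 = 108, so E = 54, V = 2E/3 = 36, F = 16 + 4 = 20.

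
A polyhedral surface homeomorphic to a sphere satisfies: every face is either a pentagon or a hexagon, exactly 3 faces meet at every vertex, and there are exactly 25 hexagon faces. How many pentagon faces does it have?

12

Let x be the number of pentagons; then F = 25 + x.
Edge–face incidences: 2E = 6·25 + 5·x = 150 + 5x.
Every vertex has degree 3, so 3V = 2E.
Euler: V − E + F = 2 ⇒ (2E)/3 − E + (25 + x) = 2.
Multiply by 6: 2·(2E) − 3·(2E) + 6·(25 + x) = 12, i.e. 150 + 6x − (150 + 5x) = 12.
Collecting terms: x = 12.
Then 2E = 150 + 5·12 = 210, so E = 105, V = 2E/3 = 70, F = 25 + 12 = 37.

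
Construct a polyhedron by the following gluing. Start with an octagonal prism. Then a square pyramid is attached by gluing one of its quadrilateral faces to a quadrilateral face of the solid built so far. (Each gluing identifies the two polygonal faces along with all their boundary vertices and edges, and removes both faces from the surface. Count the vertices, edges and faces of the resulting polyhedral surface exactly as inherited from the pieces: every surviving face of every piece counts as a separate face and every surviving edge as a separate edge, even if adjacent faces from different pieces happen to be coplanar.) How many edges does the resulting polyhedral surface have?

An octagonal prism: V=16, E=24, F=10.
Attach a square pyramid (V=5, E=8, F=5) along a 4-gon: merge 4 vertices and 4 edges, delete both glued faces → V=17, E=28, F=13.
Check: V − E + F = 17 − 28 + 13 = 2.

28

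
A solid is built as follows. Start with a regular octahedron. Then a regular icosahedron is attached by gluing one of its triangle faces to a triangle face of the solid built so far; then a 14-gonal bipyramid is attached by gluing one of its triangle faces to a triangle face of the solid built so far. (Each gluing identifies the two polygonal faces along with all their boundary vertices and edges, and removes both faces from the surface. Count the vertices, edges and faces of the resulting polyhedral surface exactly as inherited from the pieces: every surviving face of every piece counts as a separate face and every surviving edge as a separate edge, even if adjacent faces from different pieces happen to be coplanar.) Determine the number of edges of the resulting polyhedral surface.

A regular octahedron: V=6, E=12, F=8.
Attach a regular icosahedron (V=12, E=30, F=20) along a 3-gon: merge 3 vertices and 3 edges, delete both glued faces → V=15, E=39, F=26.
Attach a 14-gonal bipyramid (V=16, E=42, F=28) along a 3-gon: merge 3 vertices and 3 edges, delete both glued faces → V=28, E=78, F=52.
Check: V − E + F = 28 − 78 + 52 = 2.

78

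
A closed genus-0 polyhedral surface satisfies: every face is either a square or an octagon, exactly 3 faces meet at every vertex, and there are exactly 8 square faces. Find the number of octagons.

Let x be the number of octagons; then F = 8 + x.
Edge–face incidences: 2E = 4·8 + 8·x = 32 + 8x.
Every vertex has degree 3, so 3V = 2E.
Euler: V − E + F = 2 ⇒ (2E)/3 − E + (8 + x) = 2.
Multiply by 6: 2·(2E) − 3·(2E) + 6·(8 + x) = 12, i.e. 48 + 6x − (32 + 8x) = 12.
Collecting terms: −2x + 16 = 12, so −2x = −4, so x = 2.
Then 2E = 32 + 8·2 = 48, so E = 24, V = 2E/3 = 16, F = 8 + 2 = 10.

2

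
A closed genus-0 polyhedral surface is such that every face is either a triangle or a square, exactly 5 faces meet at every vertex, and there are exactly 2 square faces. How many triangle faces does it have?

Let x be the number of triangles; then F = 2 + x.
Edge–face incidences: 2E = 4·2 + 3·x = 8 + 3x.
Every vertex has degree 5, so 5V = 2E.
Euler: V − E + F = 2 ⇒ (2E)/5 − E + (2 + x) = 2.
Multiply by 10: 2·(2E) − 5·(2E) + 10·(2 + x) = 20, i.e. 20 + 10x − 3·(8 + 3x) = 20.
Collecting terms: x − 4 = 20, so x = 24.
Then 2E = 8 + 3·24 = 80, so E = 40, V = 2E/5 = 16, F = 2 + 24 = 26.

24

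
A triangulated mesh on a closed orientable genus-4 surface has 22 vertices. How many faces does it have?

χ = 2 − 2·4 = -6, and every face is a triangle so 3F = 2E.
V − E + F = -6 with E = 3F/2 gives 22 − (3/2 − 1)·F = -6, so F = 56 and E = 84.

56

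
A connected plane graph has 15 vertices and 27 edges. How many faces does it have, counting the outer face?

14

Euler's formula for a connected plane graph: V − E + F = 2, so F = 2 − 15 + 27 = 14.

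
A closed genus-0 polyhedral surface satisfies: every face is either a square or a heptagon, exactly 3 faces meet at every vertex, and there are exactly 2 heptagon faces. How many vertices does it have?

Let x be the number of squares; then F = 2 + x.
Edge–face incidences: 2E = 7·2 + 4·x = 14 + 4x.
Every vertex has degree 3, so 3V = 2E.
Euler: V − E + F = 2 ⇒ (2E)/3 − E + (2 + x) = 2.
Multiply by 6: 2·(2E) − 3·(2E) + 6·(2 + x) = 12, i.e. 12 + 6x − (14 + 4x) = 12.
Collecting terms: 2x − 2 = 12, so 2x = 14, so x = 7.
Then 2E = 14 + 4·7 = 42, so E = 21, V = 2E/3 = 14, F = 2 + 7 = 9.

14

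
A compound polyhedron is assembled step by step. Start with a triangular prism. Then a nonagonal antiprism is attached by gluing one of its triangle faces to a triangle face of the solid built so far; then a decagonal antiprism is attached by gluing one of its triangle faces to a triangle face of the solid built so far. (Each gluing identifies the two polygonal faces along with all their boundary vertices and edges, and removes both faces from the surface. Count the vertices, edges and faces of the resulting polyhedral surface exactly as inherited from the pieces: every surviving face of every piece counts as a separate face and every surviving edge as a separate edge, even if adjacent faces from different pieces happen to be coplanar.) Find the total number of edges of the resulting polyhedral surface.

A triangular prism: V=6, E=9, F=5.
Attach a nonagonal antiprism (V=18, E=36, F=20) along a 3-gon: merge 3 vertices and 3 edges, delete both glued faces → V=21, E=42, F=23.
Attach a decagonal antiprism (V=20, E=40, F=22) along a 3-gon: merge 3 vertices and 3 edges, delete both glued faces → V=38, E=79, F=43.
Check: V − E + F = 38 − 79 + 43 = 2.

79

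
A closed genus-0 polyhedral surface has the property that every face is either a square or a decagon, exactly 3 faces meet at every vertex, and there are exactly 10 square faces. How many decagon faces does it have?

Let x be the number of decagons; then F = 10 + x.
Edge–face incidences: 2E = 4·10 + 10·x = 40 + 10x.
Every vertex has degree 3, so 3V = 2E.
Euler: V − E + F = 2 ⇒ (2E)/3 − E + (10 + x) = 2.
Multiply by 6: 2·(2E) − 3·(2E) + 6·(10 + x) = 12, i.e. 60 + 6x − (40 + 10x) = 12.
Collecting terms: −4x + 20 = 12, so −4x = −8, so x = 2.
Then 2E = 40 + 10·2 = 60, so E = 30, V = 2E/3 = 20, F = 10 + 2 = 12.

2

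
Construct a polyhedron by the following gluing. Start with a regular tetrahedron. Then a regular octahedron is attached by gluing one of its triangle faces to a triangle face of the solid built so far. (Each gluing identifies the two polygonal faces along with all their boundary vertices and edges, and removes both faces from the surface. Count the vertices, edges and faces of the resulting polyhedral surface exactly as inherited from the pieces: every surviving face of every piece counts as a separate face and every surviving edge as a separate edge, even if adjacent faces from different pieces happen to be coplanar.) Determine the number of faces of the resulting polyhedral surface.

10

A regular tetrahedron: V=4, E=6, F=4.
Attach a regular octahedron (V=6, E=12, F=8) along a 3-gon: merge 3 vertices and 3 edges, delete both glued faces → V=7, E=15, F=10.
Check: V − E + F = 7 − 15 + 10 = 2.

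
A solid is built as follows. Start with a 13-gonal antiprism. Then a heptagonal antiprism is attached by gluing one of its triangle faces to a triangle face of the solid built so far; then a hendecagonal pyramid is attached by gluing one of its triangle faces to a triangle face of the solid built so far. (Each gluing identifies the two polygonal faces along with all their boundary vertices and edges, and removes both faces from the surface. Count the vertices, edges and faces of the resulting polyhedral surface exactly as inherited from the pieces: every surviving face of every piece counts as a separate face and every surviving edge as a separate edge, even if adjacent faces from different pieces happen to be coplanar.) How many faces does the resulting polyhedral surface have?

A 13-gonal antiprism: V=26, E=52, F=28.
Attach a heptagonal antiprism (V=14, E=28, F=16) along a 3-gon: merge 3 vertices and 3 edges, delete both glued faces → V=37, E=77, F=42.
Attach a hendecagonal pyramid (V=12, E=22, F=12) along a 3-gon: merge 3 vertices and 3 edges, delete both glued faces → V=46, E=96, F=52.
Check: V − E + F = 46 − 96 + 52 = 2.

52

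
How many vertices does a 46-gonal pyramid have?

A pyramid on an n-gon base has one n-gon and n triangles: V = 46 + 1 = 47, E = 2·46 = 92, F = 46 + 1 = 47.

47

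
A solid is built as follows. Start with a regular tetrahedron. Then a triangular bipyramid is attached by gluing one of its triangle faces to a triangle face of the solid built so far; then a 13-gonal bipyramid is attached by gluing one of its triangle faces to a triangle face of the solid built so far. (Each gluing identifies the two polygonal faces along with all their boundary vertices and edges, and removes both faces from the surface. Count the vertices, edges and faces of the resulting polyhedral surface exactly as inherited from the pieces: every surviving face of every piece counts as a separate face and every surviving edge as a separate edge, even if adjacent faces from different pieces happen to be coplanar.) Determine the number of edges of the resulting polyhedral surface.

48

A regular tetrahedron: V=4, E=6, F=4.
Attach a triangular bipyramid (V=5, E=9, F=6) along a 3-gon: merge 3 vertices and 3 edges, delete both glued faces → V=6, E=12, F=8.
Attach a 13-gonal bipyramid (V=15, E=39, F=26) along a 3-gon: merge 3 vertices and 3 edges, delete both glued faces → V=18, E=48, F=32.
Check: V − E + F = 18 − 48 + 32 = 2.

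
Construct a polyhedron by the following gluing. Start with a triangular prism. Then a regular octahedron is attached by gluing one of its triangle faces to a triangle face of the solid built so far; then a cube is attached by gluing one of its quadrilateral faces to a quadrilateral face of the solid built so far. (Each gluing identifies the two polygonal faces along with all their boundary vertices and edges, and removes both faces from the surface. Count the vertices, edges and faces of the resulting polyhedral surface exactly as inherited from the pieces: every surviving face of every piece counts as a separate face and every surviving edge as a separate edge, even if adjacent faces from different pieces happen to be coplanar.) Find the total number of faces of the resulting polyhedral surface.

15

A triangular prism: V=6, E=9, F=5.
Attach a regular octahedron (V=6, E=12, F=8) along a 3-gon: merge 3 vertices and 3 edges, delete both glued faces → V=9, E=18, F=11.
Attach a cube (V=8, E=12, F=6) along a 4-gon: merge 4 vertices and 4 edges, delete both glued faces → V=13, E=26, F=15.
Check: V − E + F = 13 − 26 + 15 = 2.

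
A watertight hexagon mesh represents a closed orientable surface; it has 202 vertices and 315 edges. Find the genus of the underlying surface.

Every face is a hexagon and each edge borders two faces, so 6F = 2·315, giving F = 105.
χ = V − E + F = 202 − 315 + 105 = -8.
For a closed orientable surface χ = 2 − 2g, so g = (2 − (-8))/2 = 5.

5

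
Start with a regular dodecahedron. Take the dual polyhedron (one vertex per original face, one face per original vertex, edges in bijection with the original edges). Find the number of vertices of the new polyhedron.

The base solid has V = 20, E = 30, F = 12.
The dual swaps V and F and preserves E: V′ = F = 12, E′ = E = 30, F′ = V = 20.

12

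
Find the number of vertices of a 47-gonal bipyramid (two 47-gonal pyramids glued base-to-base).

A bipyramid over an n-gon has 2n triangular faces and n + 2 vertices: V = 47 + 2 = 49, E = 3·47 = 141, F = 2·47 = 94.

49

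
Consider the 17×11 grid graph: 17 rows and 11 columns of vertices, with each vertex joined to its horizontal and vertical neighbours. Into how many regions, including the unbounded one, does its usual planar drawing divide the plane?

161

The grid has V = 17·11 = 187 vertices and E = 17·10 + 11·16 = 346 edges.
F = 2 − V + E = 2 − 187 + 346 = 161.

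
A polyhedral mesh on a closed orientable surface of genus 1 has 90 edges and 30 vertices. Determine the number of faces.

For a closed orientable surface of genus 1, χ = 2 − 2·1 = 0.
F = 0 − V + E = 0 − 30 + 90 = 60.

60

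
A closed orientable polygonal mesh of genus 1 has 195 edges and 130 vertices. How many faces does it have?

For a closed orientable surface of genus 1, χ = 2 − 2·1 = 0.
F = 0 − V + E = 0 − 130 + 195 = 65.

65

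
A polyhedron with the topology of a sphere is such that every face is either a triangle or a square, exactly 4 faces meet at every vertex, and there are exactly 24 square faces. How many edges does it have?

60

Let x be the number of triangles; then F = 24 + x.
Edge–face incidences: 2E = 4·24 + 3·x = 96 + 3x.
Every vertex has degree 4, so 4V = 2E.
Euler: V − E + F = 2 ⇒ (2E)/4 − E + (24 + x) = 2.
Multiply by 8: 2·(2E) − 4·(2E) + 8·(24 + x) = 16, i.e. 192 + 8x − 2·(96 + 3x) = 16.
Collecting terms: 2x = 16, so x = 8.
Then 2E = 96 + 3·8 = 120, so E = 60, V = 2E/4 = 30, F = 24 + 8 = 32.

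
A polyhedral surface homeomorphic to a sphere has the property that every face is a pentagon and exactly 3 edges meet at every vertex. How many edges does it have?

30

Each face has 5 edges and each edge borders two faces, so 2E = 5F.
Each vertex has degree 3, so 3V = 2E and hence V = 5F/3.
Euler: V − E + F = 2 ⇒ (5F/3) − (5F/2) + F = 2.
Multiply by 6: (10 − 15 + 6)F = 12, i.e. 1F = 12.
So F = 12, E = 5·12/2 = 30, V = 5·12/3 = 20.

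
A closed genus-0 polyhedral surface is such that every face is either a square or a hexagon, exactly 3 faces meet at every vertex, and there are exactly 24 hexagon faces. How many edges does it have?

Let x be the number of squares; then F = 24 + x.
Edge–face incidences: 2E = 6·24 + 4·x = 144 + 4x.
Every vertex has degree 3, so 3V = 2E.
Euler: V − E + F = 2 ⇒ (2E)/3 − E + (24 + x) = 2.
Multiply by 6: 2·(2E) − 3·(2E) + 6·(24 + x) = 12, i.e. 144 + 6x − (144 + 4x) = 12.
Collecting terms: 2x = 12, so x = 6.
Then 2E = 144 + 4·6 = 168, so E = 84, V = 2E/3 = 56, F = 24 + 6 = 30.

84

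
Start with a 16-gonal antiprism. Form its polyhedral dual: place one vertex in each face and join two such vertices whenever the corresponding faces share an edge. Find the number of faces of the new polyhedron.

The base solid has V = 32, E = 64, F = 34.
The dual swaps V and F and preserves E: V′ = F = 34, E′ = E = 64, F′ = V = 32.

32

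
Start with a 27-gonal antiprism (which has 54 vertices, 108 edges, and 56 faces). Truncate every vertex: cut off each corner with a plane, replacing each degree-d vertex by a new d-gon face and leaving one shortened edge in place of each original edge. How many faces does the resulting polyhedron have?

Truncation replaces each original edge-end by a new vertex, so V′ = 2E = 216.
Each original edge survives, and each old vertex of degree d contributes d new edges; summing degrees gives Σd = 2E, so E′ = E + 2E = 3E = 324.
Each original face survives and each original vertex becomes one new face: F′ = F + V = 110.

110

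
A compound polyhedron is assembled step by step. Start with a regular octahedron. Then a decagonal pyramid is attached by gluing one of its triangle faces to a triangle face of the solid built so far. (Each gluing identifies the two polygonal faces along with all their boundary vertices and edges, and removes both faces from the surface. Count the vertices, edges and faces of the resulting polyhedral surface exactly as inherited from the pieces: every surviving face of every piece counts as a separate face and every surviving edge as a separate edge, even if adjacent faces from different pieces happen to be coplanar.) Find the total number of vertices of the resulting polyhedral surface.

A regular octahedron: V=6, E=12, F=8.
Attach a decagonal pyramid (V=11, E=20, F=11) along a 3-gon: merge 3 vertices and 3 edges, delete both glued faces → V=14, E=29, F=17.
Check: V − E + F = 14 − 29 + 17 = 2.

14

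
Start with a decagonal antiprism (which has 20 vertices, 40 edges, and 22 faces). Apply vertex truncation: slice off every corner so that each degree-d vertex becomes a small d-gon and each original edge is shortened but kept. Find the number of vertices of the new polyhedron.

80

Truncation replaces each original edge-end by a new vertex, so V′ = 2E = 80.
Each original edge survives, and each old vertex of degree d contributes d new edges; summing degrees gives Σd = 2E, so E′ = E + 2E = 3E = 120.
Each original face survives and each original vertex becomes one new face: F′ = F + V = 42.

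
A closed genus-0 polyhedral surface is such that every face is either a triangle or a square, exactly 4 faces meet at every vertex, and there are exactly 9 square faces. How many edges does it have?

30

Let x be the number of triangles; then F = 9 + x.
Edge–face incidences: 2E = 4·9 + 3·x = 36 + 3x.
Every vertex has degree 4, so 4V = 2E.
Euler: V − E + F = 2 ⇒ (2E)/4 − E + (9 + x) = 2.
Multiply by 8: 2·(2E) − 4·(2E) + 8·(9 + x) = 16, i.e. 72 + 8x − 2·(36 + 3x) = 16.
Collecting terms: 2x = 16, so x = 8.
Then 2E = 36 + 3·8 = 60, so E = 30, V = 2E/4 = 15, F = 9 + 8 = 17.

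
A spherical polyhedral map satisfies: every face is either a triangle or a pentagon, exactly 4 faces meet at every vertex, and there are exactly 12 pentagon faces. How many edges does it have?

60

Let x be the number of triangles; then F = 12 + x.
Edge–face incidences: 2E = 5·12 + 3·x = 60 + 3x.
Every vertex has degree 4, so 4V = 2E.
Euler: V − E + F = 2 ⇒ (2E)/4 − E + (12 + x) = 2.
Multiply by 8: 2·(2E) − 4·(2E) + 8·(12 + x) = 16, i.e. 96 + 8x − 2·(60 + 3x) = 16.
Collecting terms: 2x − 24 = 16, so 2x = 40, so x = 20.
Then 2E = 60 + 3·20 = 120, so E = 60, V = 2E/4 = 30, F = 12 + 20 = 32.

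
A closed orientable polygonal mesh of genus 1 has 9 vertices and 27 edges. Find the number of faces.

18

For a closed orientable surface of genus 1, χ = 2 − 2·1 = 0.
F = 0 − V + E = 0 − 9 + 27 = 18.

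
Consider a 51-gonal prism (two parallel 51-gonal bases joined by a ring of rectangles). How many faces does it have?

A prism on an n-gon has two n-gon bases and n rectangular sides: V = 2·51 = 102, E = 3·51 = 153, F = 51 + 2 = 53.

53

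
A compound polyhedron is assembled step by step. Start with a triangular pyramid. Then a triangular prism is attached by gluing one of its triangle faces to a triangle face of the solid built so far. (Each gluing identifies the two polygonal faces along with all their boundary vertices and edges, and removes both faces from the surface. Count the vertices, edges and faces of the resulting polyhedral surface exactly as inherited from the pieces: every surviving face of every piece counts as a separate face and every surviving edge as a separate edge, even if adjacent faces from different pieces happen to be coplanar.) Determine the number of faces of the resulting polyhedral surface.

7

A triangular pyramid: V=4, E=6, F=4.
Attach a triangular prism (V=6, E=9, F=5) along a 3-gon: merge 3 vertices and 3 edges, delete both glued faces → V=7, E=12, F=7.
Check: V − E + F = 7 − 12 + 7 = 2.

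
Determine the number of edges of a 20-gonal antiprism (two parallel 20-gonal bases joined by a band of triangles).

80

An antiprism on an n-gon has two n-gon caps and 2n triangles: V = 2·20 = 40, E = 4·20 = 80, F = 2·20 + 2 = 42.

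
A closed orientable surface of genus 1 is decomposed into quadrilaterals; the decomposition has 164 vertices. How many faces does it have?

χ = 2 − 2·1 = 0, and every face is a square so 4F = 2E.
V − E + F = 0 with E = 4F/2 gives 164 − (4/2 − 1)·F = 0, so F = 164 and E = 328.

164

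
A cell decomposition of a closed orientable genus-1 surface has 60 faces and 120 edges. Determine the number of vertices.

60

For a closed orientable surface of genus 1, χ = 2 − 2·1 = 0.
V = 0 + E − F = 0 + 120 − 60 = 60.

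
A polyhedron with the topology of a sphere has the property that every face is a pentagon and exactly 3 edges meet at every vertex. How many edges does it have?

Each face has 5 edges and each edge borders two faces, so 2E = 5F.
Each vertex has degree 3, so 3V = 2E and hence V = 5F/3.
Euler: V − E + F = 2 ⇒ (5F/3) − (5F/2) + F = 2.
Multiply by 6: (10 − 15 + 6)F = 12, i.e. 1F = 12.
So F = 12, E = 5·12/2 = 30, V = 5·12/3 = 20.

30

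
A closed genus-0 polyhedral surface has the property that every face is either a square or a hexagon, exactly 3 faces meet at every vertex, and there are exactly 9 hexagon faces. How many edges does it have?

Let x be the number of squares; then F = 9 + x.
Edge–face incidences: 2E = 6·9 + 4·x = 54 + 4x.
Every vertex has degree 3, so 3V = 2E.
Euler: V − E + F = 2 ⇒ (2E)/3 − E + (9 + x) = 2.
Multiply by 6: 2·(2E) − 3·(2E) + 6·(9 + x) = 12, i.e. 54 + 6x − (54 + 4x) = 12.
Collecting terms: 2x = 12, so x = 6.
Then 2E = 54 + 4·6 = 78, so E = 39, V = 2E/3 = 26, F = 9 + 6 = 15.

39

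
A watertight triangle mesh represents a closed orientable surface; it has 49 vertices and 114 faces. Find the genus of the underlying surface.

5

Every face is a triangle, so 2E = 3·114 = 342, giving E = 171.
χ = V − E + F = 49 − 171 + 114 = -8.
For a closed orientable surface χ = 2 − 2g, so g = (2 − (-8))/2 = 5.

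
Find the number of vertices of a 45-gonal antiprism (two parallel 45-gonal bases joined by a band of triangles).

90

An antiprism on an n-gon has two n-gon caps and 2n triangles: V = 2·45 = 90, E = 4·45 = 180, F = 2·45 + 2 = 92.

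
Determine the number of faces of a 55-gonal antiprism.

112

An antiprism on an n-gon has two n-gon caps and 2n triangles: V = 2·55 = 110, E = 4·55 = 220, F = 2·55 + 2 = 112.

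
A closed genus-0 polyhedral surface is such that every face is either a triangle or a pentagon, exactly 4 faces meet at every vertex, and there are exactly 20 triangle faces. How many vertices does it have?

Let x be the number of pentagons; then F = 20 + x.
Edge–face incidences: 2E = 3·20 + 5·x = 60 + 5x.
Every vertex has degree 4, so 4V = 2E.
Euler: V − E + F = 2 ⇒ (2E)/4 − E + (20 + x) = 2.
Multiply by 8: 2·(2E) − 4·(2E) + 8·(20 + x) = 16, i.e. 160 + 8x − 2·(60 + 5x) = 16.
Collecting terms: −2x + 40 = 16, so −2x = −24, so x = 12.
Then 2E = 60 + 5·12 = 120, so E = 60, V = 2E/4 = 30, F = 20 + 12 = 32.

30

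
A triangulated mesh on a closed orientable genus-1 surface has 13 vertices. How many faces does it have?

26

χ = 2 − 2·1 = 0, and every face is a triangle so 3F = 2E.
V − E + F = 0 with E = 3F/2 gives 13 − (3/2 − 1)·F = 0, so F = 26 and E = 39.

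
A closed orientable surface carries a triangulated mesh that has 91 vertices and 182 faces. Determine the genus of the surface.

1

Every face is a triangle, so 2E = 3·182 = 546, giving E = 273.
χ = V − E + F = 91 − 273 + 182 = 0.
For a closed orientable surface χ = 2 − 2g, so g = (2 − (0))/2 = 1.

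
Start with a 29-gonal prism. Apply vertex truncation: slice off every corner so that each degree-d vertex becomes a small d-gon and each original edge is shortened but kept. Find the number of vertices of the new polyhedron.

174

The base solid has V = 58, E = 87, F = 31.
Truncation replaces each original edge-end by a new vertex, so V′ = 2E = 174.
Each original edge survives, and each old vertex of degree d contributes d new edges; summing degrees gives Σd = 2E, so E′ = E + 2E = 3E = 261.
Each original face survives and each original vertex becomes one new face: F′ = F + V = 89.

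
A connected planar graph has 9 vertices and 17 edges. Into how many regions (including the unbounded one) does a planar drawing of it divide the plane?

10

Euler's formula for a connected plane graph: V − E + F = 2, so F = 2 − 9 + 17 = 10.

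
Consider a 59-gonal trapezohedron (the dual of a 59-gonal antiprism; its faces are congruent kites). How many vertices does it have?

The n-trapezohedron (dual of the n-antiprism) has V = 2·59 + 2 = 120, E = 4·59 = 236, F = 2·59 = 118.
Check: V − E + F = 120 − 236 + 118 = 2.

120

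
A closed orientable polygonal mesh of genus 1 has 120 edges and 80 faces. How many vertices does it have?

40

For a closed orientable surface of genus 1, χ = 2 − 2·1 = 0.
V = 0 + E − F = 0 + 120 − 80 = 40.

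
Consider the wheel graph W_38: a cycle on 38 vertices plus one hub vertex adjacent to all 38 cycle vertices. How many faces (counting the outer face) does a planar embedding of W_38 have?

W_38 has V = 38 + 1 = 39 vertices and E = 2·38 = 76 edges.
By Euler's formula F = 2 − V + E = 2 − 39 + 76 = 39.

39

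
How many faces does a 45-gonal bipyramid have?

A bipyramid over an n-gon has 2n triangular faces and n + 2 vertices: V = 45 + 2 = 47, E = 3·45 = 135, F = 2·45 = 90.
Check: V − E + F = 47 − 135 + 90 = 2.

90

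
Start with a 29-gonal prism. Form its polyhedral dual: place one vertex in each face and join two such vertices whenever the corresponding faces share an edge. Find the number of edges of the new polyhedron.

87

The base solid has V = 58, E = 87, F = 31.
The dual swaps V and F and preserves E: V′ = F = 31, E′ = E = 87, F′ = V = 58.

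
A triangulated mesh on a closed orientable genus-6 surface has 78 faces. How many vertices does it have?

χ = 2 − 2·6 = -10, and every face is a triangle so 3F = 2E.
E = 3·78/2 = 117. Then V = -10 + E − F = -10 + 117 − 78 = 29.

29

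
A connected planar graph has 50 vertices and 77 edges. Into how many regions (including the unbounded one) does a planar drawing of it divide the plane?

Euler's formula for a connected plane graph: V − E + F = 2, so F = 2 − 50 + 77 = 29.

29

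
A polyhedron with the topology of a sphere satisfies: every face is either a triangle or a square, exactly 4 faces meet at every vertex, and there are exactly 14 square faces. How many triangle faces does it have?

Let x be the number of triangles; then F = 14 + x.
Edge–face incidences: 2E = 4·14 + 3·x = 56 + 3x.
Every vertex has degree 4, so 4V = 2E.
Euler: V − E + F = 2 ⇒ (2E)/4 − E + (14 + x) = 2.
Multiply by 8: 2·(2E) − 4·(2E) + 8·(14 + x) = 16, i.e. 112 + 8x − 2·(56 + 3x) = 16.
Collecting terms: 2x = 16, so x = 8.
Then 2E = 56 + 3·8 = 80, so E = 40, V = 2E/4 = 20, F = 14 + 8 = 22.

8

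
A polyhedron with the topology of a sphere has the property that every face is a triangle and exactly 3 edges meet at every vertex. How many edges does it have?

Each face has 3 edges and each edge borders two faces, so 2E = 3F.
Each vertex has degree 3, so 3V = 2E and hence V = 3F/3.
Euler: V − E + F = 2 ⇒ (3F/3) − (3F/2) + F = 2.
Multiply by 6: (6 − 9 + 6)F = 12, i.e. 3F = 12.
So F = 4, E = 3·4/2 = 6, V = 3·4/3 = 4.

6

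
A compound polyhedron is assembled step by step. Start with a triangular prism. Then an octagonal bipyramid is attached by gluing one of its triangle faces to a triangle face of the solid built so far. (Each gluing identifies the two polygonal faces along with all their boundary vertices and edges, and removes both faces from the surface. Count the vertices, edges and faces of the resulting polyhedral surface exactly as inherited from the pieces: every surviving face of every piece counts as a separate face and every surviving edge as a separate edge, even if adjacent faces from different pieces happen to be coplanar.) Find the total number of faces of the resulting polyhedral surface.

A triangular prism: V=6, E=9, F=5.
Attach an octagonal bipyramid (V=10, E=24, F=16) along a 3-gon: merge 3 vertices and 3 edges, delete both glued faces → V=13, E=30, F=19.
Check: V − E + F = 13 − 30 + 19 = 2.

19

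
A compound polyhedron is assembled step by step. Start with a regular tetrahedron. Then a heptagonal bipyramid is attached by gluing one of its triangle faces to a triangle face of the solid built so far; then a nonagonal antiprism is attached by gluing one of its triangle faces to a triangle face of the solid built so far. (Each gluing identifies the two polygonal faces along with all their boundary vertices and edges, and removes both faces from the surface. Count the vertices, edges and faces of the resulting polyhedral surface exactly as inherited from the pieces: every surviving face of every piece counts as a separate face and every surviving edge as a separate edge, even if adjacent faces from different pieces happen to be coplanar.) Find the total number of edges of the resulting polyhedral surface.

57

A regular tetrahedron: V=4, E=6, F=4.
Attach a heptagonal bipyramid (V=9, E=21, F=14) along a 3-gon: merge 3 vertices and 3 edges, delete both glued faces → V=10, E=24, F=16.
Attach a nonagonal antiprism (V=18, E=36, F=20) along a 3-gon: merge 3 vertices and 3 edges, delete both glued faces → V=25, E=57, F=34.
Check: V − E + F = 25 − 57 + 34 = 2.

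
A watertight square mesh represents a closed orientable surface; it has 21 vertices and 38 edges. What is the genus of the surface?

Every face is a square and each edge borders two faces, so 4F = 2·38, giving F = 19.
χ = V − E + F = 21 − 38 + 19 = 2.
For a closed orientable surface χ = 2 − 2g, so g = (2 − (2))/2 = 0.

0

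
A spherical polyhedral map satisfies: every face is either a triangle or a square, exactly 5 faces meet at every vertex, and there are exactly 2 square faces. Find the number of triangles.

24

Let x be the number of triangles; then F = 2 + x.
Edge–face incidences: 2E = 4·2 + 3·x = 8 + 3x.
Every vertex has degree 5, so 5V = 2E.
Euler: V − E + F = 2 ⇒ (2E)/5 − E + (2 + x) = 2.
Multiply by 10: 2·(2E) − 5·(2E) + 10·(2 + x) = 20, i.e. 20 + 10x − 3·(8 + 3x) = 20.
Collecting terms: x − 4 = 20, so x = 24.
Then 2E = 8 + 3·24 = 80, so E = 40, V = 2E/5 = 16, F = 2 + 24 = 26.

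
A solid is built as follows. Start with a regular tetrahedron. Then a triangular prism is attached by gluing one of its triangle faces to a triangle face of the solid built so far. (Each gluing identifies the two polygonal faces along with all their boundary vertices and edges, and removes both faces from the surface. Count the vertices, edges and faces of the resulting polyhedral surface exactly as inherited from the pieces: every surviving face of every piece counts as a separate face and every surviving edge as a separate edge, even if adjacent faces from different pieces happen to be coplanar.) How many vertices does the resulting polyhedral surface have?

A regular tetrahedron: V=4, E=6, F=4.
Attach a triangular prism (V=6, E=9, F=5) along a 3-gon: merge 3 vertices and 3 edges, delete both glued faces → V=7, E=12, F=7.
Check: V − E + F = 7 − 12 + 7 = 2.

7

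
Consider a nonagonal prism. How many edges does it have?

A prism on an n-gon has two n-gon bases and n rectangular sides: V = 2·9 = 18, E = 3·9 = 27, F = 9 + 2 = 11.
Check: V − E + F = 18 − 27 + 11 = 2.

27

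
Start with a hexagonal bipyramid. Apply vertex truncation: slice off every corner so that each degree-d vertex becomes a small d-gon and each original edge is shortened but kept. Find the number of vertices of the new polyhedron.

36

The base solid has V = 8, E = 18, F = 12.
Truncation replaces each original edge-end by a new vertex, so V′ = 2E = 36.
Each original edge survives, and each old vertex of degree d contributes d new edges; summing degrees gives Σd = 2E, so E′ = E + 2E = 3E = 54.
Each original face survives and each original vertex becomes one new face: F′ = F + V = 20.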